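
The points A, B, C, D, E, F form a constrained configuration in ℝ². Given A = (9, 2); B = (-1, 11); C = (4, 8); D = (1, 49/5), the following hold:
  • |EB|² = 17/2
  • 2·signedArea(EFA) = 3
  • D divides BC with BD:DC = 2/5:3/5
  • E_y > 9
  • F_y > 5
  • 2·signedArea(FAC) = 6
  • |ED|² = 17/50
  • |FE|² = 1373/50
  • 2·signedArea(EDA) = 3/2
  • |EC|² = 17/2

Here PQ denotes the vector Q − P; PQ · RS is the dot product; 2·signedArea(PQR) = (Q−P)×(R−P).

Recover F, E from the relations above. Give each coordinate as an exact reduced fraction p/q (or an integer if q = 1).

E = (3/2, 19/2)
F = (5, 28/5)

1. E_x = 3/2  [line 39/5·x + 8·y + -877/10 = 0 ∩ |EC|² = 17/2]
2. E_y = 19/2  [line 39/5·x + 8·y + -877/10 = 0 ∩ |EC|² = 17/2]
   → E = (3/2, 19/2)
3. F_x = 5  [2·signedArea(FAC) = 6 ∩ 2·signedArea(EFA) = 3]
4. F_y = 28/5  [2·signedArea(FAC) = 6 ∩ 2·signedArea(EFA) = 3]
   → F = (5, 28/5)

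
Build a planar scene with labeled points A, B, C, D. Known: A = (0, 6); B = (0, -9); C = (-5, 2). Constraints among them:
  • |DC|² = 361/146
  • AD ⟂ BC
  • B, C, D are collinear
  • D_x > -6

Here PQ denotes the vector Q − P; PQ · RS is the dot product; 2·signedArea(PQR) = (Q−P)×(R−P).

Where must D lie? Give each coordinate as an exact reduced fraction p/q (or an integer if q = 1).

D = (-825/146, 501/146)

1. D_x = -825/146  [B, C, D are collinear ∩ AD ⟂ BC]
2. D_y = 501/146  [B, C, D are collinear ∩ AD ⟂ BC]
   → D = (-825/146, 501/146)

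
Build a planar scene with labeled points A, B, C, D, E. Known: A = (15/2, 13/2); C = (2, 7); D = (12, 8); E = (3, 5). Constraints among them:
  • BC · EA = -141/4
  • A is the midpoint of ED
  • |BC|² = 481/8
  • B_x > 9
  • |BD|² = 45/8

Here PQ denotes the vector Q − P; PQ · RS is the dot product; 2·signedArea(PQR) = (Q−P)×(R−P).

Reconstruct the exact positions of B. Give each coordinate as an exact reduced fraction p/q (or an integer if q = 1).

B = (39/4, 29/4)

1. B_x = 39/4  [line -9/2·x + -3/2·y + 219/4 = 0 ∩ |BC|² = 481/8]
2. B_y = 29/4  [line -9/2·x + -3/2·y + 219/4 = 0 ∩ |BC|² = 481/8]
   → B = (39/4, 29/4)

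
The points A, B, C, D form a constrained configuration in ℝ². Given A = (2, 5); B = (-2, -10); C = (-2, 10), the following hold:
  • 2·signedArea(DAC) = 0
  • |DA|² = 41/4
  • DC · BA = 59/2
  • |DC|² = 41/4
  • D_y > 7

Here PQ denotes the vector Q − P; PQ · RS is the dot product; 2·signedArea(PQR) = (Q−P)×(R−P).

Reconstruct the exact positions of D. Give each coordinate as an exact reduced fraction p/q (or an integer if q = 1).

1. D_x = 0  [2·signedArea(DAC) = 0 ∩ DC · BA = 59/2]
2. D_y = 15/2  [2·signedArea(DAC) = 0 ∩ DC · BA = 59/2]
   → D = (0, 15/2)

D = (0, 15/2)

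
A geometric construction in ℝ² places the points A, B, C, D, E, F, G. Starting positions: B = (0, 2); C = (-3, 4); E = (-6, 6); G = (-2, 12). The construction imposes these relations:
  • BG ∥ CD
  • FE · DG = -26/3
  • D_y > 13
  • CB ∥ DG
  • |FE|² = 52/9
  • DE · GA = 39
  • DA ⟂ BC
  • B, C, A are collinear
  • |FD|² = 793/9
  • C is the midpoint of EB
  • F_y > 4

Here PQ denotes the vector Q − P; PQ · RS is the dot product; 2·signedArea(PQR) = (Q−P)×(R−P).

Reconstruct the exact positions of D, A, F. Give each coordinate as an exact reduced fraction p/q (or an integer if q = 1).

1. D_x = -5  [CB ∥ DG ∩ BG ∥ CD]
2. D_y = 14  [CB ∥ DG ∩ BG ∥ CD]
   → D = (-5, 14)
3. A_x = -9  [B, C, A are collinear ∩ DA ⟂ BC]
4. A_y = 8  [B, C, A are collinear ∩ DA ⟂ BC]
   → A = (-9, 8)
5. F_x = -4  [line -3·x + 2·y + -64/3 = 0 ∩ |FE|² = 52/9]
6. F_y = 14/3  [line -3·x + 2·y + -64/3 = 0 ∩ |FE|² = 52/9]
   → F = (-4, 14/3)

A = (-9, 8)
D = (-5, 14)
F = (-4, 14/3)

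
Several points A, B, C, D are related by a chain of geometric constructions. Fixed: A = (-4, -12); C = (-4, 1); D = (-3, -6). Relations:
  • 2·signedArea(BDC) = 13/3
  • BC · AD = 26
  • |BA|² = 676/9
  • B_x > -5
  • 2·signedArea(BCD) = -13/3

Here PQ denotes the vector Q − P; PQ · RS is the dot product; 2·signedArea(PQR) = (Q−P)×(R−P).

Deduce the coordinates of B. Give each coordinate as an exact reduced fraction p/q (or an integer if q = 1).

B = (-4, -10/3)

1. B_x = -4  [BC · AD = 26 ∩ 2·signedArea(BDC) = 13/3]
2. B_y = -10/3  [BC · AD = 26 ∩ 2·signedArea(BDC) = 13/3]
   → B = (-4, -10/3)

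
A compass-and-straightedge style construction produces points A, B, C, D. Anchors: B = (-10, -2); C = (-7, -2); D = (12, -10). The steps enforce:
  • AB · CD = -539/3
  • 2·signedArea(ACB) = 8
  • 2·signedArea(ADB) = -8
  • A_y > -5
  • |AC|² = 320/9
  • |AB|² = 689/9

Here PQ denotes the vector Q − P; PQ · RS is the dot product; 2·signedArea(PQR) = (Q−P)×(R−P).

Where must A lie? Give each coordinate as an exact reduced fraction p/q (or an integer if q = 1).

1. A_x = -5/3  [2·signedArea(ADB) = -8 ∩ 2·signedArea(ACB) = 8]
2. A_y = -14/3  [2·signedArea(ADB) = -8 ∩ 2·signedArea(ACB) = 8]
   → A = (-5/3, -14/3)

A = (-5/3, -14/3)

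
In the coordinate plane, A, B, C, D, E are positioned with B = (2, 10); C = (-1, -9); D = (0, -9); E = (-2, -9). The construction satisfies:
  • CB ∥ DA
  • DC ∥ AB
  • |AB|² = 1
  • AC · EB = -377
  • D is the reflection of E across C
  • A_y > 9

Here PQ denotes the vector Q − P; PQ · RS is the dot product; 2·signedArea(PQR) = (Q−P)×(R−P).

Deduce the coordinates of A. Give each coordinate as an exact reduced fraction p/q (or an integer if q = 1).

1. A_x = 3  [DC ∥ AB ∩ CB ∥ DA]
2. A_y = 10  [DC ∥ AB ∩ CB ∥ DA]
   → A = (3, 10)

A = (3, 10)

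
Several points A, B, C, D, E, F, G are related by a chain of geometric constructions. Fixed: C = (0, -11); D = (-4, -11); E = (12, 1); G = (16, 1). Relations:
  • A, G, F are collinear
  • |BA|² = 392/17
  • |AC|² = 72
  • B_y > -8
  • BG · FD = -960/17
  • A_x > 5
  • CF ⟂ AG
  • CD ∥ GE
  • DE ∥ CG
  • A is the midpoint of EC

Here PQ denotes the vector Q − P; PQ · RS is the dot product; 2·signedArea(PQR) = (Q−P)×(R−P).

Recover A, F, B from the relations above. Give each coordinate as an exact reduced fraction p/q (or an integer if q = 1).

1. A_x = 6  [A is the midpoint of EC]
2. A_y = -5  [A is the midpoint of EC]
   → A = (6, -5)
3. F_x = -18/17  [A, G, F are collinear ∩ CF ⟂ AG]
4. F_y = -157/17  [A, G, F are collinear ∩ CF ⟂ AG]
   → F = (-18/17, -157/17)
5. B_x = 32/17  [line 50/17·x + 30/17·y + 130/17 = 0 ∩ |BA|² = 392/17]
6. B_y = -127/17  [line 50/17·x + 30/17·y + 130/17 = 0 ∩ |BA|² = 392/17]
   → B = (32/17, -127/17)

A = (6, -5)
B = (32/17, -127/17)
F = (-18/17, -157/17)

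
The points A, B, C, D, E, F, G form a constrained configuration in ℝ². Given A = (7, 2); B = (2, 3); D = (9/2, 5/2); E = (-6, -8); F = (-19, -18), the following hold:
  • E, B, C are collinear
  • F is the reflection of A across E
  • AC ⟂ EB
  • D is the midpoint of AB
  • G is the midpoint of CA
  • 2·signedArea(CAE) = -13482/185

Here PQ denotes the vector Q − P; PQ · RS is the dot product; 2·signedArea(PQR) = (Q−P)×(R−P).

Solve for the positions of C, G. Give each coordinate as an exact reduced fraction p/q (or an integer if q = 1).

1. C_x = 602/185  [E, B, C are collinear ∩ AC ⟂ EB]
2. C_y = 874/185  [E, B, C are collinear ∩ AC ⟂ EB]
   → C = (602/185, 874/185)
3. G_x = 1897/370  [G is the midpoint of CA]
4. G_y = 622/185  [G is the midpoint of CA]
   → G = (1897/370, 622/185)

C = (602/185, 874/185)
G = (1897/370, 622/185)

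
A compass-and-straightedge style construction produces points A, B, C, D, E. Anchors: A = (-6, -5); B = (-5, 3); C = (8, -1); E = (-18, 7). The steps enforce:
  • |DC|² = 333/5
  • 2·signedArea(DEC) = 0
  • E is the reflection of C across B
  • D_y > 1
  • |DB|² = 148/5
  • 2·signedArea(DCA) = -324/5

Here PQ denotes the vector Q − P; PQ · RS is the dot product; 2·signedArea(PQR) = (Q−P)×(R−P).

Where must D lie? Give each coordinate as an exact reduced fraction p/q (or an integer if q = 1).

D = (1/5, 7/5)

1. D_x = 1/5  [2·signedArea(DEC) = 0 ∩ 2·signedArea(DCA) = -324/5]
2. D_y = 7/5  [2·signedArea(DEC) = 0 ∩ 2·signedArea(DCA) = -324/5]
   → D = (1/5, 7/5)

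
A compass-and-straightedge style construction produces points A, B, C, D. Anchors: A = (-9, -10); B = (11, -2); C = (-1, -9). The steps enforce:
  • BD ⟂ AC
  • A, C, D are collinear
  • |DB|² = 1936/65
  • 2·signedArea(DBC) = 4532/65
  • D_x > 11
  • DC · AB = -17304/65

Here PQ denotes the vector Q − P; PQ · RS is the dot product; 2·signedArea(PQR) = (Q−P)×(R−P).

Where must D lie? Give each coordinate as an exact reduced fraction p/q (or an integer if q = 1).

D = (759/65, -482/65)

1. D_x = 759/65  [A, C, D are collinear ∩ BD ⟂ AC]
2. D_y = -482/65  [A, C, D are collinear ∩ BD ⟂ AC]
   → D = (759/65, -482/65)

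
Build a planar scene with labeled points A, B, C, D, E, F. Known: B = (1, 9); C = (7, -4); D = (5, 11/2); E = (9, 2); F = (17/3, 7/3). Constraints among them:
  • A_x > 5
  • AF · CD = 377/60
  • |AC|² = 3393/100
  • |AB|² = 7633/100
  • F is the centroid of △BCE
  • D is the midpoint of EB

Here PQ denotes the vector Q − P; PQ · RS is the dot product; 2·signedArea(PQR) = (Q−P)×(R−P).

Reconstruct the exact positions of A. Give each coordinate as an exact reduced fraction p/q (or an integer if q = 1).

1. A_x = 29/5  [line 2·x + -19/2·y + 91/20 = 0 ∩ |AB|² = 7633/100]
2. A_y = 17/10  [line 2·x + -19/2·y + 91/20 = 0 ∩ |AB|² = 7633/100]
   → A = (29/5, 17/10)

A = (29/5, 17/10)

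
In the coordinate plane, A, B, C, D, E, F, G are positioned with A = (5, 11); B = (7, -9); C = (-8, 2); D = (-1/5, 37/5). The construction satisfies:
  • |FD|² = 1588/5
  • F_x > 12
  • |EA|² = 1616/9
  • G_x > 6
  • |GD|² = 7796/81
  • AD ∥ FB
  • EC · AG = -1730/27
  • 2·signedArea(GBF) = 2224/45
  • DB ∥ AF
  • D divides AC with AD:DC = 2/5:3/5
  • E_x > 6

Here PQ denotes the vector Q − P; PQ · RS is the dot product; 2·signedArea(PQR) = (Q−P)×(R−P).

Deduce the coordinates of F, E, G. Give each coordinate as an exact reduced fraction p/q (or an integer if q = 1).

E = (19/3, -7/3)
F = (61/5, -27/5)
G = (55/9, -1/9)

1. F_x = 61/5  [AD ∥ FB ∩ DB ∥ AF]
2. F_y = -27/5  [AD ∥ FB ∩ DB ∥ AF]
   → F = (61/5, -27/5)
3. G_x = 55/9  [line -18/5·x + 26/5·y + 1016/45 = 0 ∩ |GD|² = 7796/81]
4. G_y = -1/9  [line -18/5·x + 26/5·y + 1016/45 = 0 ∩ |GD|² = 7796/81]
   → G = (55/9, -1/9)
5. E_x = 19/3  [line -10/9·x + 100/9·y + 890/27 = 0 ∩ |EA|² = 1616/9]
6. E_y = -7/3  [line -10/9·x + 100/9·y + 890/27 = 0 ∩ |EA|² = 1616/9]
   → E = (19/3, -7/3)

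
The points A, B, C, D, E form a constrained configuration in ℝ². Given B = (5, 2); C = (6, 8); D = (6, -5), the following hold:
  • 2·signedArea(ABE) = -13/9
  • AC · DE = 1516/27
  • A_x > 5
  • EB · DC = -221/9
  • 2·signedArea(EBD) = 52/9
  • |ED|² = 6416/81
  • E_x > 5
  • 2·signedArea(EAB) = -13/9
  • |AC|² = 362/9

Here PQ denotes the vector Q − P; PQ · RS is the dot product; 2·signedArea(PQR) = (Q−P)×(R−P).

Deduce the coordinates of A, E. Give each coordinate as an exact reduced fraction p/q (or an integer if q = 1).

A = (17/3, 5/3)
E = (50/9, 35/9)

1. E_x = 50/9  [2·signedArea(EBD) = 52/9 ∩ EB · DC = -221/9]
2. E_y = 35/9  [2·signedArea(EBD) = 52/9 ∩ EB · DC = -221/9]
   → E = (50/9, 35/9)
3. A_x = 17/3  [2·signedArea(ABE) = -13/9 ∩ AC · DE = 1516/27]
4. A_y = 5/3  [2·signedArea(ABE) = -13/9 ∩ AC · DE = 1516/27]
   → A = (17/3, 5/3)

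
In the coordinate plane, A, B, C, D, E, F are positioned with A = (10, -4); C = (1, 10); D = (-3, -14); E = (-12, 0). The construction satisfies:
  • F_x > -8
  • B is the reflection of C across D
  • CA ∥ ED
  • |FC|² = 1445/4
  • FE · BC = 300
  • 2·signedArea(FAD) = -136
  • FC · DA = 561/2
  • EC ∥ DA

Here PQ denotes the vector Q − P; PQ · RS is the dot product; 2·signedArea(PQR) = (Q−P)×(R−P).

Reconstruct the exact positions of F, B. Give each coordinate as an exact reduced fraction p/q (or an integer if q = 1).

B = (-7, -38)
F = (-15/2, -7)

1. F_x = -15/2  [2·signedArea(FAD) = -136 ∩ FC · DA = 561/2]
2. F_y = -7  [2·signedArea(FAD) = -136 ∩ FC · DA = 561/2]
   → F = (-15/2, -7)
3. B_x = -7  [FE · BC = 300 ∩ B is the reflection of C across D]
4. B_y = -38  [FE · BC = 300 ∩ B is the reflection of C across D]
   → B = (-7, -38)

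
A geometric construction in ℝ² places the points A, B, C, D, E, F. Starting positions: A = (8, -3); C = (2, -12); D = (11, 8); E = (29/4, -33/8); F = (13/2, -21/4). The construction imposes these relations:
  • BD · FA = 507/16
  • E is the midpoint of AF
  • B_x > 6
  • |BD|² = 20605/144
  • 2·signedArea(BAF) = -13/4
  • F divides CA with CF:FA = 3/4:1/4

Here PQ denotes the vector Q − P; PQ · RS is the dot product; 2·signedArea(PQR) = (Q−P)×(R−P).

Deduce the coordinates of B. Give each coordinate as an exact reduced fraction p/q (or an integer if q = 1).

B = (13/2, -37/12)

1. B_x = 13/2  [2·signedArea(BAF) = -13/4 ∩ BD · FA = 507/16]
2. B_y = -37/12  [2·signedArea(BAF) = -13/4 ∩ BD · FA = 507/16]
   → B = (13/2, -37/12)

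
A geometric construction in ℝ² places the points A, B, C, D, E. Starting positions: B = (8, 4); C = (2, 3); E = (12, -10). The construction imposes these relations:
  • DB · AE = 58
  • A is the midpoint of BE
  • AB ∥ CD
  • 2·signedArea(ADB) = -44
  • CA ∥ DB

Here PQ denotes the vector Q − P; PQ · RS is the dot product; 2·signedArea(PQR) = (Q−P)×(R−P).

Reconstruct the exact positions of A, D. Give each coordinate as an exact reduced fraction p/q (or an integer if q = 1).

1. A_x = 10  [A is the midpoint of BE]
2. A_y = -3  [A is the midpoint of BE]
   → A = (10, -3)
3. D_x = 0  [CA ∥ DB ∩ AB ∥ CD]
4. D_y = 10  [CA ∥ DB ∩ AB ∥ CD]
   → D = (0, 10)

A = (10, -3)
D = (0, 10)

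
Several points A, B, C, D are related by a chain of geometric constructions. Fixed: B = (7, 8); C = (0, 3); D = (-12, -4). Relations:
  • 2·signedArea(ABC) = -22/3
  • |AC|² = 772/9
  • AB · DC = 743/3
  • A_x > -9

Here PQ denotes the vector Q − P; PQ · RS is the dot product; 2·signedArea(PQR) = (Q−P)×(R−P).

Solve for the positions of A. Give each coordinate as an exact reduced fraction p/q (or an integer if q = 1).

1. A_x = -8  [AB · DC = 743/3 ∩ 2·signedArea(ABC) = -22/3]
2. A_y = -5/3  [AB · DC = 743/3 ∩ 2·signedArea(ABC) = -22/3]
   → A = (-8, -5/3)

A = (-8, -5/3)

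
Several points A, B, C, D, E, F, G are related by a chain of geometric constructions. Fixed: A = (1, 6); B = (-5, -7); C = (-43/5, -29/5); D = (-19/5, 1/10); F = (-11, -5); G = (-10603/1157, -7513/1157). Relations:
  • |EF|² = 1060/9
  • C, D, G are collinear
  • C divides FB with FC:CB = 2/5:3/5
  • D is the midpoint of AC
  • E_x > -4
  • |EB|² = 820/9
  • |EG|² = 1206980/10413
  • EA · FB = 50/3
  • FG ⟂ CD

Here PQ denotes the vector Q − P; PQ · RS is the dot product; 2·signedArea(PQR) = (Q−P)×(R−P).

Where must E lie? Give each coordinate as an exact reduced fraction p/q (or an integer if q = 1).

1. E_x = -3  [line -6·x + 2·y + -68/3 = 0 ∩ |EF|² = 1060/9]
2. E_y = 7/3  [line -6·x + 2·y + -68/3 = 0 ∩ |EF|² = 1060/9]
   → E = (-3, 7/3)

E = (-3, 7/3)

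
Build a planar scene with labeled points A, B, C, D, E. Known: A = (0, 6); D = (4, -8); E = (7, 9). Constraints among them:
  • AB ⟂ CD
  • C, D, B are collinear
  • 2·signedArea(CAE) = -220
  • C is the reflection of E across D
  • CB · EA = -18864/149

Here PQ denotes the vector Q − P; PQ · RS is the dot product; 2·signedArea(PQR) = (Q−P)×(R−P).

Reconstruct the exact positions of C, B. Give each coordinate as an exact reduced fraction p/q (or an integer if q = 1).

B = (935/149, 729/149)
C = (1, -25)

1. C_x = 1  [C is the reflection of E across D]
2. C_y = -25  [C is the reflection of E across D]
   → C = (1, -25)
3. B_x = 935/149  [C, D, B are collinear ∩ AB ⟂ CD]
4. B_y = 729/149  [C, D, B are collinear ∩ AB ⟂ CD]
   → B = (935/149, 729/149)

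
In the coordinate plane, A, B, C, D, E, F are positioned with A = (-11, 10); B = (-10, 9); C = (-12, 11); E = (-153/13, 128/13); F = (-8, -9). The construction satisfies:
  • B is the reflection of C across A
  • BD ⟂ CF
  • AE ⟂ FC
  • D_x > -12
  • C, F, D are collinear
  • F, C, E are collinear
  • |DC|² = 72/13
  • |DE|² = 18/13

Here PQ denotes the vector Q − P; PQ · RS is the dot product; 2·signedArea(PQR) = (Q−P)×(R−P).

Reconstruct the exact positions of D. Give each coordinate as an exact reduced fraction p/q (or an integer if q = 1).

D = (-150/13, 113/13)

1. D_x = -150/13  [C, F, D are collinear ∩ BD ⟂ CF]
2. D_y = 113/13  [C, F, D are collinear ∩ BD ⟂ CF]
   → D = (-150/13, 113/13)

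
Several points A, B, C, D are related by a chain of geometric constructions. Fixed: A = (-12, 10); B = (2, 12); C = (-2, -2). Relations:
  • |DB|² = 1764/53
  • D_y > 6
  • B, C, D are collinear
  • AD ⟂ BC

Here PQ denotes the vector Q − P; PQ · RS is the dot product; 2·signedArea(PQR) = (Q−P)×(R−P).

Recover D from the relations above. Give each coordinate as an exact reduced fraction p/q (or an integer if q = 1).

1. D_x = 22/53  [B, C, D are collinear ∩ AD ⟂ BC]
2. D_y = 342/53  [B, C, D are collinear ∩ AD ⟂ BC]
   → D = (22/53, 342/53)

D = (22/53, 342/53)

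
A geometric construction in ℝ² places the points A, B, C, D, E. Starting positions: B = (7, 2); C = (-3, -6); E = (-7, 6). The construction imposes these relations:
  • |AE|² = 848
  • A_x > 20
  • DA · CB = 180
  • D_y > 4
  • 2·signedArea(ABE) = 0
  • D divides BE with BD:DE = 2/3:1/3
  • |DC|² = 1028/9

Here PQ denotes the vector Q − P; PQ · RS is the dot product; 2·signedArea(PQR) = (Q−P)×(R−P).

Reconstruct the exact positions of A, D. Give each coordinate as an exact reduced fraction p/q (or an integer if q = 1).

1. A_x = 21  [line -4·x + -14·y + 56 = 0 ∩ |AE|² = 848]
2. A_y = -2  [line -4·x + -14·y + 56 = 0 ∩ |AE|² = 848]
   → A = (21, -2)
3. D_x = -7/3  [D divides BE with BD:DE = 2/3:1/3]
4. D_y = 14/3  [D divides BE with BD:DE = 2/3:1/3]
   → D = (-7/3, 14/3)

A = (21, -2)
D = (-7/3, 14/3)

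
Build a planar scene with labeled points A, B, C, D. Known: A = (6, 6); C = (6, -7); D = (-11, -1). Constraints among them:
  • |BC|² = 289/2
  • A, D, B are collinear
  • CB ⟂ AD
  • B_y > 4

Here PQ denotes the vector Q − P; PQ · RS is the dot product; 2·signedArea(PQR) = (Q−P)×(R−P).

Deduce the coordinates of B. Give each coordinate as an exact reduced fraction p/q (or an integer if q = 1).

1. B_x = 37/26  [A, D, B are collinear ∩ CB ⟂ AD]
2. B_y = 107/26  [A, D, B are collinear ∩ CB ⟂ AD]
   → B = (37/26, 107/26)

B = (37/26, 107/26)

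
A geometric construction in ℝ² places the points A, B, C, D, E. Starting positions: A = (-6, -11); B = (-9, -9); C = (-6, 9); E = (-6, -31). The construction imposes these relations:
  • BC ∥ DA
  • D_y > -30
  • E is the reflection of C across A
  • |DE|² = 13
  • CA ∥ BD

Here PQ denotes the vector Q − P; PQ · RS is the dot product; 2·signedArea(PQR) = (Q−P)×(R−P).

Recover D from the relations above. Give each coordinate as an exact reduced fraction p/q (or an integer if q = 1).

D = (-9, -29)

1. D_x = -9  [BC ∥ DA ∩ CA ∥ BD]
2. D_y = -29  [BC ∥ DA ∩ CA ∥ BD]
   → D = (-9, -29)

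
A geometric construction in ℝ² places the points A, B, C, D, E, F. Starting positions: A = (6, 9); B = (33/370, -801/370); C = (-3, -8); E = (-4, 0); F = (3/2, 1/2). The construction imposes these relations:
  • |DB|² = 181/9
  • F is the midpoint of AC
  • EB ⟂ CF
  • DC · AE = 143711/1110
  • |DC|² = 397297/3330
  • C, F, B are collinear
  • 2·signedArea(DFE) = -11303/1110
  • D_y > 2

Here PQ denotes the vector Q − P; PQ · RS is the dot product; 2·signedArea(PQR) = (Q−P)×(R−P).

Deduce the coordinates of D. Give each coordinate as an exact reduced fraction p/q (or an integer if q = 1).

1. D_x = 773/1110  [2·signedArea(DFE) = -11303/1110 ∩ DC · AE = 143711/1110]
2. D_y = 843/370  [2·signedArea(DFE) = -11303/1110 ∩ DC · AE = 143711/1110]
   → D = (773/1110, 843/370)

D = (773/1110, 843/370)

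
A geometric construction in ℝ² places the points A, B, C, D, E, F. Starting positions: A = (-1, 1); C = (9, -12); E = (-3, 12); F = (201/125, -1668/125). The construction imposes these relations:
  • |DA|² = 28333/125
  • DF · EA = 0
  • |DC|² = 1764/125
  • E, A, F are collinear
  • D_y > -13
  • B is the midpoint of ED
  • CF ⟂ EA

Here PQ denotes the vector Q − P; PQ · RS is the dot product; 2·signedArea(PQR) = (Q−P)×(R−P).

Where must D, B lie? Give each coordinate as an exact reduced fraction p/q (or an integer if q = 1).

1. D_x = 663/125  [line -2·x + 11·y + 150 = 0 ∩ |DA|² = 28333/125]
2. D_y = -1584/125  [line -2·x + 11·y + 150 = 0 ∩ |DA|² = 28333/125]
   → D = (663/125, -1584/125)
3. B_x = 144/125  [B is the midpoint of ED]
4. B_y = -42/125  [B is the midpoint of ED]
   → B = (144/125, -42/125)

B = (144/125, -42/125)
D = (663/125, -1584/125)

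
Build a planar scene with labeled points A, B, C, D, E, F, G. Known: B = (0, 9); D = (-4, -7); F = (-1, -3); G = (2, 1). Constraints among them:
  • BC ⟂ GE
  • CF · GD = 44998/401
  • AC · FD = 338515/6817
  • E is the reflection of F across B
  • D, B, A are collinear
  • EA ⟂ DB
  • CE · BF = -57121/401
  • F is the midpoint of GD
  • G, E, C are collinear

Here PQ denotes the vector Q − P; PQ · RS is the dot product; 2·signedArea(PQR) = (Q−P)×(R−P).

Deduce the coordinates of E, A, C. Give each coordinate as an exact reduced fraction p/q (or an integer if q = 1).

A = (49/17, 349/17)
C = (640/401, 3641/401)
E = (1, 21)

1. E_x = 1  [E is the reflection of F across B]
2. E_y = 21  [E is the reflection of F across B]
   → E = (1, 21)
3. A_x = 49/17  [D, B, A are collinear ∩ EA ⟂ DB]
4. A_y = 349/17  [D, B, A are collinear ∩ EA ⟂ DB]
   → A = (49/17, 349/17)
5. C_x = 640/401  [G, E, C are collinear ∩ BC ⟂ GE]
6. C_y = 3641/401  [G, E, C are collinear ∩ BC ⟂ GE]
   → C = (640/401, 3641/401)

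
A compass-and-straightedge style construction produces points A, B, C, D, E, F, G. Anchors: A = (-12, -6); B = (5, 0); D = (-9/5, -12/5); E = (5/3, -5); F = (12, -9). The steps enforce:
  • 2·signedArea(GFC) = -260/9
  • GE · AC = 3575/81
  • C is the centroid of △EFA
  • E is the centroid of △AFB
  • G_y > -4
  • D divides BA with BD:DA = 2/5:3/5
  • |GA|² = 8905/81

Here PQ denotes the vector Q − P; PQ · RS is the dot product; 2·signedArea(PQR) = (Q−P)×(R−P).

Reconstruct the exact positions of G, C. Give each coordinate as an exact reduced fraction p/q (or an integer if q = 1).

C = (5/9, -20/3)
G = (-16/9, -11/3)

1. C_x = 5/9  [C is the centroid of △EFA]
2. C_y = -20/3  [C is the centroid of △EFA]
   → C = (5/9, -20/3)
3. G_x = -16/9  [2·signedArea(GFC) = -260/9 ∩ GE · AC = 3575/81]
4. G_y = -11/3  [2·signedArea(GFC) = -260/9 ∩ GE · AC = 3575/81]
   → G = (-16/9, -11/3)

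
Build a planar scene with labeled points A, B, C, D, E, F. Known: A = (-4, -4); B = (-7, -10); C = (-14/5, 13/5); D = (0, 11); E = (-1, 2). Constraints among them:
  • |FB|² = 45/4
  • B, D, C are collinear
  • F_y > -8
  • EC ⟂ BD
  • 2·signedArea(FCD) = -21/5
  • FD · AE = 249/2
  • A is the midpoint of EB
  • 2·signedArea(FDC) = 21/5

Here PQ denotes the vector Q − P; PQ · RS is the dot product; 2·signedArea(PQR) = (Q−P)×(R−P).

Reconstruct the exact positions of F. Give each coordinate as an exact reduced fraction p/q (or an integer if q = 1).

1. F_x = -11/2  [FD · AE = 249/2 ∩ 2·signedArea(FDC) = 21/5]
2. F_y = -7  [FD · AE = 249/2 ∩ 2·signedArea(FDC) = 21/5]
   → F = (-11/2, -7)

F = (-11/2, -7)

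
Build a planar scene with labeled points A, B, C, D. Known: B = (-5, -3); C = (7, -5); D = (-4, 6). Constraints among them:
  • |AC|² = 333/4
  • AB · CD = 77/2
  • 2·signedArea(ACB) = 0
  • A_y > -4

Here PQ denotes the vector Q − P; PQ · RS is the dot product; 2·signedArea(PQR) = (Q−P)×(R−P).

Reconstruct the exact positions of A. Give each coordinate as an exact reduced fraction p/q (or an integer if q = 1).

1. A_x = -2  [2·signedArea(ACB) = 0 ∩ AB · CD = 77/2]
2. A_y = -7/2  [2·signedArea(ACB) = 0 ∩ AB · CD = 77/2]
   → A = (-2, -7/2)

A = (-2, -7/2)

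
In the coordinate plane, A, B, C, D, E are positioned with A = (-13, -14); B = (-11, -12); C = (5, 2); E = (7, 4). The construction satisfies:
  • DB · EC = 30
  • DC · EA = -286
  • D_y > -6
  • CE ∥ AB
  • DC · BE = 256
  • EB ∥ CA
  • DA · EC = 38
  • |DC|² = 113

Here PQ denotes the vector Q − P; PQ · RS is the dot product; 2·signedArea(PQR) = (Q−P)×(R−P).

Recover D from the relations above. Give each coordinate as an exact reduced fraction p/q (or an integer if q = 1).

D = (-3, -5)

1. D_x = -3  [DC · BE = 256 ∩ DA · EC = 38]
2. D_y = -5  [DC · BE = 256 ∩ DA · EC = 38]
   → D = (-3, -5)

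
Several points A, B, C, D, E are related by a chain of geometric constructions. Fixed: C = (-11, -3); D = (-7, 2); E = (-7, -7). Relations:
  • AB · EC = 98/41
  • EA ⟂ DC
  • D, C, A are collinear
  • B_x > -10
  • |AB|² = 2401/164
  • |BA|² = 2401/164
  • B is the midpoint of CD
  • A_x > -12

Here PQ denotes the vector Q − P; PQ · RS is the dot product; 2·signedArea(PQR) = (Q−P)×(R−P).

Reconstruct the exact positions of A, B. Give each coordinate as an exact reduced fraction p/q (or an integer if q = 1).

1. A_x = -467/41  [D, C, A are collinear ∩ EA ⟂ DC]
2. A_y = -143/41  [D, C, A are collinear ∩ EA ⟂ DC]
   → A = (-467/41, -143/41)
3. B_x = -9  [B is the midpoint of CD]
4. B_y = -1/2  [B is the midpoint of CD]
   → B = (-9, -1/2)

A = (-467/41, -143/41)
B = (-9, -1/2)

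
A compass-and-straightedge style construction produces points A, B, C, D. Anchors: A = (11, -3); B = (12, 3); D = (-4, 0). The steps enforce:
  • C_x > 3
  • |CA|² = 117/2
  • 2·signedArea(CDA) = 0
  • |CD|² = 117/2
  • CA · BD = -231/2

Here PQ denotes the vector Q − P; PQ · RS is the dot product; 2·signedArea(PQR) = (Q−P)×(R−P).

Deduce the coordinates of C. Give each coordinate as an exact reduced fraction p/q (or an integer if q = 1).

1. C_x = 7/2  [2·signedArea(CDA) = 0 ∩ CA · BD = -231/2]
2. C_y = -3/2  [2·signedArea(CDA) = 0 ∩ CA · BD = -231/2]
   → C = (7/2, -3/2)

C = (7/2, -3/2)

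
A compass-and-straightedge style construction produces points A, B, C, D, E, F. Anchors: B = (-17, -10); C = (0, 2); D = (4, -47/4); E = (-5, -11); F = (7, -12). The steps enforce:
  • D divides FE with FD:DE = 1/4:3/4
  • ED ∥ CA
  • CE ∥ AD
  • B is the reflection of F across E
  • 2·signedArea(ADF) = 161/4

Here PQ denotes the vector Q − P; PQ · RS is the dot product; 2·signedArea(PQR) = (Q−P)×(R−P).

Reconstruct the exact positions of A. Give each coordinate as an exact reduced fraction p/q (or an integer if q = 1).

1. A_x = 9  [CE ∥ AD ∩ ED ∥ CA]
2. A_y = 5/4  [CE ∥ AD ∩ ED ∥ CA]
   → A = (9, 5/4)

A = (9, 5/4)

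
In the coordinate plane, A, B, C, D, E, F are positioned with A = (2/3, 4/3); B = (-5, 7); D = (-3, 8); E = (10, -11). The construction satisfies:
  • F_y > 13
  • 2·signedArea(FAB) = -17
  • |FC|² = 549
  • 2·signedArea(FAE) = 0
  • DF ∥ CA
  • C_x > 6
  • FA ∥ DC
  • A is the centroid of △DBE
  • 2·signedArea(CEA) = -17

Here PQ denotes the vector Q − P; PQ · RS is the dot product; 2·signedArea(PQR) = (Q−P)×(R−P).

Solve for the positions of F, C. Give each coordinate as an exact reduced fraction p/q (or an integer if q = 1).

1. F_x = -26/3  [2·signedArea(FAE) = 0 ∩ 2·signedArea(FAB) = -17]
2. F_y = 41/3  [2·signedArea(FAE) = 0 ∩ 2·signedArea(FAB) = -17]
   → F = (-26/3, 41/3)
3. C_x = 19/3  [DF ∥ CA ∩ FA ∥ DC]
4. C_y = -13/3  [DF ∥ CA ∩ FA ∥ DC]
   → C = (19/3, -13/3)

C = (19/3, -13/3)
F = (-26/3, 41/3)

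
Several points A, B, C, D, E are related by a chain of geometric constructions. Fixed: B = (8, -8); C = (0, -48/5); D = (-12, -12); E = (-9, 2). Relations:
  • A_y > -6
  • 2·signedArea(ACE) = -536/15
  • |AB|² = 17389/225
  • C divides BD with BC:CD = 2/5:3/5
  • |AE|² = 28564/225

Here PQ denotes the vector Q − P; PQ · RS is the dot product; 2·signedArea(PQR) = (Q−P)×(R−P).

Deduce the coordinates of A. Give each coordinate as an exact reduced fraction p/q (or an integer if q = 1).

A = (-1/3, -26/5)

1. A_x = -1/3  [line -58/5·x + -9·y + -152/3 = 0 ∩ |AB|² = 17389/225]
2. A_y = -26/5  [line -58/5·x + -9·y + -152/3 = 0 ∩ |AB|² = 17389/225]
   → A = (-1/3, -26/5)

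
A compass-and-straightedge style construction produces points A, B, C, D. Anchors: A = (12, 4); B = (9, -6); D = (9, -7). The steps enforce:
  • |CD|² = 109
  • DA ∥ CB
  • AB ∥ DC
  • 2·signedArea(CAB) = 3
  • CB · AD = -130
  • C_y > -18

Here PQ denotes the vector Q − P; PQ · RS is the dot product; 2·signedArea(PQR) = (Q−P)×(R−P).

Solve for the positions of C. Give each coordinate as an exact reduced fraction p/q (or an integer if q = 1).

C = (6, -17)

1. C_x = 6  [DA ∥ CB ∩ AB ∥ DC]
2. C_y = -17  [DA ∥ CB ∩ AB ∥ DC]
   → C = (6, -17)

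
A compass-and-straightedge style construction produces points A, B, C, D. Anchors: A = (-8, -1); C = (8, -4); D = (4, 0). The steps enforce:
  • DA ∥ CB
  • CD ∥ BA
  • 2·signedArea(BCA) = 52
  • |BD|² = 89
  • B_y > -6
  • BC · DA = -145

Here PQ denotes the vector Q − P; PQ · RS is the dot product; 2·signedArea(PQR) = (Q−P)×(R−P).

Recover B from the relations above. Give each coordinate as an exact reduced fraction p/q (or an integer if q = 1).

B = (-4, -5)

1. B_x = -4  [CD ∥ BA ∩ DA ∥ CB]
2. B_y = -5  [CD ∥ BA ∩ DA ∥ CB]
   → B = (-4, -5)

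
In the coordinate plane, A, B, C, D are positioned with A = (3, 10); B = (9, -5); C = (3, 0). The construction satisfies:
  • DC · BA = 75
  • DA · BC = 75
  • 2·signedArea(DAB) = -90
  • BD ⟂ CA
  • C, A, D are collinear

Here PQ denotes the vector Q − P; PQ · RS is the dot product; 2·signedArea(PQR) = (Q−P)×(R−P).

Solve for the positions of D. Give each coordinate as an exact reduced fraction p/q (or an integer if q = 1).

1. D_x = 3  [C, A, D are collinear ∩ BD ⟂ CA]
2. D_y = -5  [C, A, D are collinear ∩ BD ⟂ CA]
   → D = (3, -5)

D = (3, -5)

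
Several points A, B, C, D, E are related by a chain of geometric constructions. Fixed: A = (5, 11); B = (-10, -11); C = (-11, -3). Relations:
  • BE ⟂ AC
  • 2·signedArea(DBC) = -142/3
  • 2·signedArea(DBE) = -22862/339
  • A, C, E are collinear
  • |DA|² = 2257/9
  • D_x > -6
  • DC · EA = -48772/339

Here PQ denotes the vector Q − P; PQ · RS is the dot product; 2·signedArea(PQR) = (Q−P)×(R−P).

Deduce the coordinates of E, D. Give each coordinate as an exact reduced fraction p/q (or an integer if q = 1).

D = (-16/3, -1)
E = (-1627/113, -675/113)

1. E_x = -1627/113  [A, C, E are collinear ∩ BE ⟂ AC]
2. E_y = -675/113  [A, C, E are collinear ∩ BE ⟂ AC]
   → E = (-1627/113, -675/113)
3. D_x = -16/3  [2·signedArea(DBE) = -22862/339 ∩ 2·signedArea(DBC) = -142/3]
4. D_y = -1  [2·signedArea(DBE) = -22862/339 ∩ 2·signedArea(DBC) = -142/3]
   → D = (-16/3, -1)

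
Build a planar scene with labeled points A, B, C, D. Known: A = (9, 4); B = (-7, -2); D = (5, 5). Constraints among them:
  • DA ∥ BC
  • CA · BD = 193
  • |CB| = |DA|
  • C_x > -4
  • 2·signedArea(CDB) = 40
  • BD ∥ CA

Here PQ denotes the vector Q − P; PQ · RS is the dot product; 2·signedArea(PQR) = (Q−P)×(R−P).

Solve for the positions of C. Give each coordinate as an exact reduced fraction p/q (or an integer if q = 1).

C = (-3, -3)

1. C_x = -3  [BD ∥ CA ∩ DA ∥ BC]
2. C_y = -3  [BD ∥ CA ∩ DA ∥ BC]
   → C = (-3, -3)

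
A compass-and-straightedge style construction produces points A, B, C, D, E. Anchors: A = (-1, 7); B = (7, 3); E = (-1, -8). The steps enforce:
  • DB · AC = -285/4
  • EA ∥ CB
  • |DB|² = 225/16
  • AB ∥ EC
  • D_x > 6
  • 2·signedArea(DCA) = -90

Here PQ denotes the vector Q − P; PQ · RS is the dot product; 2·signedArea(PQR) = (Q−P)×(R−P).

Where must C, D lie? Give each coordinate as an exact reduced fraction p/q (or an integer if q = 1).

C = (7, -12)
D = (7, -3/4)

1. C_x = 7  [EA ∥ CB ∩ AB ∥ EC]
2. C_y = -12  [EA ∥ CB ∩ AB ∥ EC]
   → C = (7, -12)
3. D_x = 7  [2·signedArea(DCA) = -90 ∩ DB · AC = -285/4]
4. D_y = -3/4  [2·signedArea(DCA) = -90 ∩ DB · AC = -285/4]
   → D = (7, -3/4)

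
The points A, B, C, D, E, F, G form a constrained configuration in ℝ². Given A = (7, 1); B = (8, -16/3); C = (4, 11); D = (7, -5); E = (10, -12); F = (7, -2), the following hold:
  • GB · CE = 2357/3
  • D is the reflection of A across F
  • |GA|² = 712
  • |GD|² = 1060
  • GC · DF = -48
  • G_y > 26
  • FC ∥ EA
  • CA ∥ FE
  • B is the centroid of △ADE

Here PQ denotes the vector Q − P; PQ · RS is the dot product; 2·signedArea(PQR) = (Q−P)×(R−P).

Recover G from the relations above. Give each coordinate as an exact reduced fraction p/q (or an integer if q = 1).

G = (1, 27)

1. G_x = 1  [GC · DF = -48 ∩ GB · CE = 2357/3]
2. G_y = 27  [GC · DF = -48 ∩ GB · CE = 2357/3]
   → G = (1, 27)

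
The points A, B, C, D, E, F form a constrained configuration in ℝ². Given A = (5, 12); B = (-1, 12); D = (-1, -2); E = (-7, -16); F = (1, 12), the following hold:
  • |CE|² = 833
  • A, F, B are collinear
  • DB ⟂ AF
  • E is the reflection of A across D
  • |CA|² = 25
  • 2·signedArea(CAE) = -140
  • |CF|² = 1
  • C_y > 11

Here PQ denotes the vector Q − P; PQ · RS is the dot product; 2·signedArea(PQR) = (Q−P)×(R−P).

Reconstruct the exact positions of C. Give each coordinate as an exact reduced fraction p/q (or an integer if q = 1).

1. C_x = 0  [line 28·x + -12·y + 144 = 0 ∩ |CE|² = 833]
2. C_y = 12  [line 28·x + -12·y + 144 = 0 ∩ |CE|² = 833]
   → C = (0, 12)

C = (0, 12)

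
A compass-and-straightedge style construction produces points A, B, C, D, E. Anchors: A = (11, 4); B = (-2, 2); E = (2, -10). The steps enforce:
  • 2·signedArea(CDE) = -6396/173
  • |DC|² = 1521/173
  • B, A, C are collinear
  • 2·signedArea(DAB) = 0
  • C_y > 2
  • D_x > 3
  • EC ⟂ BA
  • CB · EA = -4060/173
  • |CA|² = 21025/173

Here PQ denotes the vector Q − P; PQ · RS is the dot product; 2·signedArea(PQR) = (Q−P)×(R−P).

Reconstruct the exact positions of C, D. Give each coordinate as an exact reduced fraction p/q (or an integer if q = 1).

1. C_x = 18/173  [B, A, C are collinear ∩ EC ⟂ BA]
2. C_y = 402/173  [B, A, C are collinear ∩ EC ⟂ BA]
   → C = (18/173, 402/173)
3. D_x = 525/173  [2·signedArea(DAB) = 0 ∩ 2·signedArea(CDE) = -6396/173]
4. D_y = 480/173  [2·signedArea(DAB) = 0 ∩ 2·signedArea(CDE) = -6396/173]
   → D = (525/173, 480/173)

C = (18/173, 402/173)
D = (525/173, 480/173)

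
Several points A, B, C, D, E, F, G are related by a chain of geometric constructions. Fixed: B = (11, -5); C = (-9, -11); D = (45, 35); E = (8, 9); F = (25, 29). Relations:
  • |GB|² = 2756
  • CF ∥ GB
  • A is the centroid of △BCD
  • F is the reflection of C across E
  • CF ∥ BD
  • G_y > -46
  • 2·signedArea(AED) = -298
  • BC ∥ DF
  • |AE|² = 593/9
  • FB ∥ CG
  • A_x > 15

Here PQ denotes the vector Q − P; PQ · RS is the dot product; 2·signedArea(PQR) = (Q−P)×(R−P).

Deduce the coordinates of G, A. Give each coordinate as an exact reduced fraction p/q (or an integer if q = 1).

A = (47/3, 19/3)
G = (-23, -45)

1. G_x = -23  [CF ∥ GB ∩ FB ∥ CG]
2. G_y = -45  [CF ∥ GB ∩ FB ∥ CG]
   → G = (-23, -45)
3. A_x = 47/3  [A is the centroid of △BCD]
4. A_y = 19/3  [A is the centroid of △BCD]
   → A = (47/3, 19/3)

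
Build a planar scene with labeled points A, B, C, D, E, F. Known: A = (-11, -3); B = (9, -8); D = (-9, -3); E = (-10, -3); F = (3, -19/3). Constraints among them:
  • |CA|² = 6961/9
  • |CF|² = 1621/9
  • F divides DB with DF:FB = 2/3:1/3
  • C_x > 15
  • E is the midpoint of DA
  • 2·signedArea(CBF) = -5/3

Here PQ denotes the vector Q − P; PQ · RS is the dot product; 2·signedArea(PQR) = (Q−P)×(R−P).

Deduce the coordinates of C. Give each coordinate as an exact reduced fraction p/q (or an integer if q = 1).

1. C_x = 16  [line -5/3·x + -6·y + -94/3 = 0 ∩ |CF|² = 1621/9]
2. C_y = -29/3  [line -5/3·x + -6·y + -94/3 = 0 ∩ |CF|² = 1621/9]
   → C = (16, -29/3)

C = (16, -29/3)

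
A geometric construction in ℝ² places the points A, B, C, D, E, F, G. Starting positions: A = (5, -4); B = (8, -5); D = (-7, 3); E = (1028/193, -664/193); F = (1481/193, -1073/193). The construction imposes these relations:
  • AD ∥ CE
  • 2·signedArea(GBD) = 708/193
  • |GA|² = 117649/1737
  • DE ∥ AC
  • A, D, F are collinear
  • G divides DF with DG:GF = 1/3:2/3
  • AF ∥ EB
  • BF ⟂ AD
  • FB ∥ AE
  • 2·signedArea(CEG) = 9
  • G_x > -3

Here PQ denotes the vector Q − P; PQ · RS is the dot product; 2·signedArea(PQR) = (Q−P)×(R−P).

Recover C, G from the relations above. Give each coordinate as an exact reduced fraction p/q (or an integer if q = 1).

C = (3344/193, -2015/193)
G = (-407/193, 85/579)

1. C_x = 3344/193  [AD ∥ CE ∩ DE ∥ AC]
2. C_y = -2015/193  [AD ∥ CE ∩ DE ∥ AC]
   → C = (3344/193, -2015/193)
3. G_x = -407/193  [G divides DF with DG:GF = 1/3:2/3]
4. G_y = 85/579  [G divides DF with DG:GF = 1/3:2/3]
   → G = (-407/193, 85/579)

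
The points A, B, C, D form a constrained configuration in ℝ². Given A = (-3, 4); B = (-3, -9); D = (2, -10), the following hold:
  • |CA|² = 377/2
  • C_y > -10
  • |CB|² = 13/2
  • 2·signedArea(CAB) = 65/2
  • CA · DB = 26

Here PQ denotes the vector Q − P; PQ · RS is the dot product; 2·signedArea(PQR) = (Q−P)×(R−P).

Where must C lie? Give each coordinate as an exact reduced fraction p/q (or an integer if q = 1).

1. C_x = -1/2  [2·signedArea(CAB) = 65/2 ∩ CA · DB = 26]
2. C_y = -19/2  [2·signedArea(CAB) = 65/2 ∩ CA · DB = 26]
   → C = (-1/2, -19/2)

C = (-1/2, -19/2)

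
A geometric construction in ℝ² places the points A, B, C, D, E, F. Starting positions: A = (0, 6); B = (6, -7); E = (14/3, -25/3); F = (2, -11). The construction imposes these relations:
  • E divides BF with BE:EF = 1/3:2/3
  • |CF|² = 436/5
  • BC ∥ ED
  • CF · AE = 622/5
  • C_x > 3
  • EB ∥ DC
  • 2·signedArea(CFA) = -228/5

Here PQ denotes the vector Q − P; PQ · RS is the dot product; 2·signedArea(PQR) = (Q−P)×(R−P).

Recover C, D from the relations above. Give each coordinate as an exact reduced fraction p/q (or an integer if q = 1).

C = (18/5, -9/5)
D = (34/15, -47/15)

1. C_x = 18/5  [2·signedArea(CFA) = -228/5 ∩ CF · AE = 622/5]
2. C_y = -9/5  [2·signedArea(CFA) = -228/5 ∩ CF · AE = 622/5]
   → C = (18/5, -9/5)
3. D_x = 34/15  [EB ∥ DC ∩ BC ∥ ED]
4. D_y = -47/15  [EB ∥ DC ∩ BC ∥ ED]
   → D = (34/15, -47/15)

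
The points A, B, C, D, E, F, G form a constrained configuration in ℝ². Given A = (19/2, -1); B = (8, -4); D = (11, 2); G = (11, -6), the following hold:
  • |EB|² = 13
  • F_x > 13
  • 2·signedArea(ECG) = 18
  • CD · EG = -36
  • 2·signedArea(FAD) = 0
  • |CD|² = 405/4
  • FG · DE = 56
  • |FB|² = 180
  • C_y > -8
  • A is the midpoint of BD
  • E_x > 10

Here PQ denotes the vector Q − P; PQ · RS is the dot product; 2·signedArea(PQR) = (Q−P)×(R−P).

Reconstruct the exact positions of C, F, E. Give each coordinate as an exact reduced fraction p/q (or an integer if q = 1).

C = (13/2, -7)
E = (11, -2)
F = (14, 8)

1. F_x = 14  [line -3·x + 3/2·y + 30 = 0 ∩ |FB|² = 180]
2. F_y = 8  [line -3·x + 3/2·y + 30 = 0 ∩ |FB|² = 180]
   → F = (14, 8)
3. E_x = 11  [line -3·x + -14·y + 5 = 0 ∩ |EB|² = 13]
4. E_y = -2  [line -3·x + -14·y + 5 = 0 ∩ |EB|² = 13]
   → E = (11, -2)
5. C_x = 13/2  [CD · EG = -36 ∩ 2·signedArea(ECG) = 18]
6. C_y = -7  [CD · EG = -36 ∩ 2·signedArea(ECG) = 18]
   → C = (13/2, -7)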